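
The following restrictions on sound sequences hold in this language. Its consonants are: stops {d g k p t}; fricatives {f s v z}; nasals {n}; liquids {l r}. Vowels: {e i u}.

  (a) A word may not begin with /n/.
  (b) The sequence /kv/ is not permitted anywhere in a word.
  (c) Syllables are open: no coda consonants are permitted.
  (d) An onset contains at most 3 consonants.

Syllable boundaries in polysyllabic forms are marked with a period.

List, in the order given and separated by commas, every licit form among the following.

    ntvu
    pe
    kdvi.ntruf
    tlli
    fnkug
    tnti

pe, tlli, tnti

ntvu — violates constraint (a): word begins with /n/ → illicit
pe — σ1 onset /p/, coda /∅/ ok → licit
kdvi.ntruf — violates constraint (c): syllable 2 coda /f/ has 1 consonant (> 0) → illicit
tlli — σ1 onset /tll/ (3C), coda /∅/ ok → licit
fnkug — violates constraint (c): syllable 1 coda /g/ has 1 consonant (> 0) → illicit
tnti — σ1 onset /tnt/ (3C), coda /∅/ ok → licit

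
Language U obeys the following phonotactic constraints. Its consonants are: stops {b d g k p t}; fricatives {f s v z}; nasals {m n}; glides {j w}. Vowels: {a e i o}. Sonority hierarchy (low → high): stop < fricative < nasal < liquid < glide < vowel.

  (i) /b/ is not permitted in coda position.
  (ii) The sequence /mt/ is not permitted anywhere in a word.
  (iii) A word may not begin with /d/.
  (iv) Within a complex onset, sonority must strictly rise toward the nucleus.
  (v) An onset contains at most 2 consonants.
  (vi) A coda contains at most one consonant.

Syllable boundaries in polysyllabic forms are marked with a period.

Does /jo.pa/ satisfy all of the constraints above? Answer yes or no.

yes

/jo.pa/ — σ1 onset /j/, coda /∅/ ok; σ2 onset /p/, coda /∅/ ok → well-formed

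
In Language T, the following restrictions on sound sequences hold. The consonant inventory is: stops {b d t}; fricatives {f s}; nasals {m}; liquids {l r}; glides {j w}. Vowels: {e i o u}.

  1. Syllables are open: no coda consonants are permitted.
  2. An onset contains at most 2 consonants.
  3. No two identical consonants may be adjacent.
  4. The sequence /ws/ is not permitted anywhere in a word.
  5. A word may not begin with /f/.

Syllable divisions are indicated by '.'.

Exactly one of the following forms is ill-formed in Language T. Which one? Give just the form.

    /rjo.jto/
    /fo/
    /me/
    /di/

/fo/

/rjo.jto/ — σ1 onset /rj/ (2C), coda /∅/ ok; σ2 onset /jt/ (2C), coda /∅/ ok → well-formed
/fo/ — violates constraint 5: word begins with /f/ → ill-formed
/me/ — σ1 onset /m/, coda /∅/ ok → well-formed
/di/ — σ1 onset /d/, coda /∅/ ok → well-formed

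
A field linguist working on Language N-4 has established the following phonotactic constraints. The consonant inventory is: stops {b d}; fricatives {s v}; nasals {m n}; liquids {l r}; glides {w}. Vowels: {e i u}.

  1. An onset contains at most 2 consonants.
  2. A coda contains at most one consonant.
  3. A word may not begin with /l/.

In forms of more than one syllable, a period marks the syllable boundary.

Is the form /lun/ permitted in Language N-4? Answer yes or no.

/lun/ — violates constraint 3: word begins with /l/ → not permitted

no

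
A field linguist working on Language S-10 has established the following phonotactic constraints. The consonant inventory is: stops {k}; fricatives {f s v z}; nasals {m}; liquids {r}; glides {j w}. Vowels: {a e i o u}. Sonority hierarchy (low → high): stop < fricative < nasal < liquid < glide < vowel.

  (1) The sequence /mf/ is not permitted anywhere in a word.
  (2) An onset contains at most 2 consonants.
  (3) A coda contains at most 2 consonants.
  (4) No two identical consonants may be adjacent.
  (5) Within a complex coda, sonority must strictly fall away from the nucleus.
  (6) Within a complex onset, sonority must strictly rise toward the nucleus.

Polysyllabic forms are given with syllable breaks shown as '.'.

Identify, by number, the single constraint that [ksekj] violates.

[ksekj]: syllable 1 coda /kj/: /k/ (stop, 1) → /j/ (glide, 5) does not fall.
This is a violation of constraint 5: "Within a complex coda, sonority must strictly fall away from the nucleus."
The remaining constraints (1, 2, 3, 4, 6) are satisfied.

5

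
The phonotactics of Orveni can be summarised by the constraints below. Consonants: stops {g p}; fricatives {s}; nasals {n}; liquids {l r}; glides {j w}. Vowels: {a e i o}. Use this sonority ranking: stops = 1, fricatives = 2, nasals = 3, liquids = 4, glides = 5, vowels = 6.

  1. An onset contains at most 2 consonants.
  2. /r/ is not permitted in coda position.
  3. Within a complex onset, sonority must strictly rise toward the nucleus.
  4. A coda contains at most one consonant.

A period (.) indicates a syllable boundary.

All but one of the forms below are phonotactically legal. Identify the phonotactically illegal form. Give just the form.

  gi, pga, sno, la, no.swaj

pga

gi — σ1 onset /g/, coda /∅/ ok → phonotactically legal
pga — violates constraint 3: syllable 1 onset /pg/: /p/ (stop, 1) → /g/ (stop, 1) does not rise → phonotactically illegal
sno — σ1 onset /sn/ (2→3 rises), coda /∅/ ok → phonotactically legal
la — σ1 onset /l/, coda /∅/ ok → phonotactically legal
no.swaj — σ1 onset /n/, coda /∅/ ok; σ2 onset /sw/ (2→5 rises), coda /j/ ok → phonotactically legal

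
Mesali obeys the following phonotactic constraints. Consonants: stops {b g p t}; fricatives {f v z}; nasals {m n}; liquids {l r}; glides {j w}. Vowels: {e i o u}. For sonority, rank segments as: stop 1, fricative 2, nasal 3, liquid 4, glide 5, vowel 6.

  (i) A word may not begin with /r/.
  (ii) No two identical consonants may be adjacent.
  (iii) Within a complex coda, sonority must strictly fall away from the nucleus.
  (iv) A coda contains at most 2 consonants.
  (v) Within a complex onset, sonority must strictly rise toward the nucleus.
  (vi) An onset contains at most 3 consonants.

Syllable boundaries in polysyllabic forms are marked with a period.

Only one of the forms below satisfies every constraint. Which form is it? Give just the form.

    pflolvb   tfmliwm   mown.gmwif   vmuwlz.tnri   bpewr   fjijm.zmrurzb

mown.gmwif

pflolvb — violates constraint (iv): syllable 1 coda /lvb/ has 3 consonants (> 2) → not permitted
tfmliwm — violates constraint (vi): syllable 1 onset /tfml/ has 4 consonants (> 3) → not permitted
mown.gmwif — σ1 onset /m/, coda /wn/ (5→3 falls) ok; σ2 onset /gmw/ (1→3→5 rises), coda /f/ ok → permitted
vmuwlz.tnri — violates constraint (iv): syllable 1 coda /wlz/ has 3 consonants (> 2) → not permitted
bpewr — violates constraint (v): syllable 1 onset /bp/: /b/ (stop, 1) → /p/ (stop, 1) does not rise → not permitted
fjijm.zmrurzb — violates constraint (iv): syllable 2 coda /rzb/ has 3 consonants (> 2) → not permitted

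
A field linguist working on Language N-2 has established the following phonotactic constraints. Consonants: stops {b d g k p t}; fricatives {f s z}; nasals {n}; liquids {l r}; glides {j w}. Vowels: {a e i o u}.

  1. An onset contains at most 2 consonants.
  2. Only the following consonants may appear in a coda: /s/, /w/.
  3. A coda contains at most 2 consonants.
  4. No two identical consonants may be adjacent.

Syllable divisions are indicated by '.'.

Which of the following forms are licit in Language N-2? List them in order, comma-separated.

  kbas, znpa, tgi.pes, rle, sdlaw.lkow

kbas, tgi.pes, rle

kbas — σ1 onset /kb/ (2C), coda /s/ ok → licit
znpa — violates constraint 1: syllable 1 onset /znp/ has 3 consonants (> 2) → illicit
tgi.pes — σ1 onset /tg/ (2C), coda /∅/ ok; σ2 onset /p/, coda /s/ ok → licit
rle — σ1 onset /rl/ (2C), coda /∅/ ok → licit
sdlaw.lkow — violates constraint 1: syllable 1 onset /sdl/ has 3 consonants (> 2) → illicit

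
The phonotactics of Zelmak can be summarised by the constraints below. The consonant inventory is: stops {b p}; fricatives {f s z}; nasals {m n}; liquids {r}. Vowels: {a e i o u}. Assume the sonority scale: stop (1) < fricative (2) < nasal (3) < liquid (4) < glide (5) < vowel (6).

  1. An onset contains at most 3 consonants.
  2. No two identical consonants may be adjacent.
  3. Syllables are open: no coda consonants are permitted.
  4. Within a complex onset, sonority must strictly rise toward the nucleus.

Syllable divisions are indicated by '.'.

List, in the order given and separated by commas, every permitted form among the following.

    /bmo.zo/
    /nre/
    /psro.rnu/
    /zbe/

/bmo.zo/, /nre/

/bmo.zo/ — σ1 onset /bm/ (1→3 rises), coda /∅/ ok; σ2 onset /z/, coda /∅/ ok → permitted
/nre/ — σ1 onset /nr/ (3→4 rises), coda /∅/ ok → permitted
/psro.rnu/ — violates constraint 4: syllable 2 onset /rn/: /r/ (liquid, 4) → /n/ (nasal, 3) does not rise → not permitted
/zbe/ — violates constraint 4: syllable 1 onset /zb/: /z/ (fricative, 2) → /b/ (stop, 1) does not rise → not permitted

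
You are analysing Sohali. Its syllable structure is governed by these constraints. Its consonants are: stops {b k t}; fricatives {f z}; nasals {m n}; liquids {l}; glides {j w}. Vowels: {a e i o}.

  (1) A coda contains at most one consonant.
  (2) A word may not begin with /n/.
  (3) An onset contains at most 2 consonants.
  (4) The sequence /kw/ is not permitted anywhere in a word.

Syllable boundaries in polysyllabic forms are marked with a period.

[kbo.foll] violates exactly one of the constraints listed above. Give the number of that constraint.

[kbo.foll]: syllable 2 coda /ll/ has 2 consonants (> 1).
This is a violation of constraint 1: "A coda contains at most one consonant."
The remaining constraints (2, 3, 4) are satisfied.

1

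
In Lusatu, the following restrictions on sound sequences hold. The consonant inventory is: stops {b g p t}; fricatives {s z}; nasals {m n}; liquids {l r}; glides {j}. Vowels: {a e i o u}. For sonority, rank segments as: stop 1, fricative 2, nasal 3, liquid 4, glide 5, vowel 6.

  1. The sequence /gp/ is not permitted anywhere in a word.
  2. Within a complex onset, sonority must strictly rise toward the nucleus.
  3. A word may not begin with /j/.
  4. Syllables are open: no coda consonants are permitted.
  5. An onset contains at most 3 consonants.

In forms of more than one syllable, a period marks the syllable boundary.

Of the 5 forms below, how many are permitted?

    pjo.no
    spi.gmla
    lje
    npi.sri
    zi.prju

pjo.no — σ1 onset /pj/ (1→5 rises), coda /∅/ ok; σ2 onset /n/, coda /∅/ ok → permitted
spi.gmla — violates constraint 2: syllable 1 onset /sp/: /s/ (fricative, 2) → /p/ (stop, 1) does not rise → not permitted
lje — σ1 onset /lj/ (4→5 rises), coda /∅/ ok → permitted
npi.sri — violates constraint 2: syllable 1 onset /np/: /n/ (nasal, 3) → /p/ (stop, 1) does not rise → not permitted
zi.prju — σ1 onset /z/, coda /∅/ ok; σ2 onset /prj/ (1→4→5 rises), coda /∅/ ok → permitted
Permitted: pjo.no, lje, zi.prju → 3.

3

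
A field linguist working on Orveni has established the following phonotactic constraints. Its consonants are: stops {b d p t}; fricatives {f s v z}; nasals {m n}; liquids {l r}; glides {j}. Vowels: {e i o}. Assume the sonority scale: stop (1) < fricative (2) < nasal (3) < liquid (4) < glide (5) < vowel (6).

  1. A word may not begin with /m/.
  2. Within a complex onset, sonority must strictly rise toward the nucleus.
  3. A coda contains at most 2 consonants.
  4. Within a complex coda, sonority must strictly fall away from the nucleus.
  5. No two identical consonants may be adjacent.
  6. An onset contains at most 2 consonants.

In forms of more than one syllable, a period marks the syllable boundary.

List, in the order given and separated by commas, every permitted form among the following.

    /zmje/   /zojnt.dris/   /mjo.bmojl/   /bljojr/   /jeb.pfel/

/zmje/ — violates constraint 6: syllable 1 onset /zmj/ has 3 consonants (> 2) → not permitted
/zojnt.dris/ — violates constraint 3: syllable 1 coda /jnt/ has 3 consonants (> 2) → not permitted
/mjo.bmojl/ — violates constraint 1: word begins with /m/ → not permitted
/bljojr/ — violates constraint 6: syllable 1 onset /blj/ has 3 consonants (> 2) → not permitted
/jeb.pfel/ — σ1 onset /j/, coda /b/ ok; σ2 onset /pf/ (1→2 rises), coda /l/ ok → permitted

/jeb.pfel/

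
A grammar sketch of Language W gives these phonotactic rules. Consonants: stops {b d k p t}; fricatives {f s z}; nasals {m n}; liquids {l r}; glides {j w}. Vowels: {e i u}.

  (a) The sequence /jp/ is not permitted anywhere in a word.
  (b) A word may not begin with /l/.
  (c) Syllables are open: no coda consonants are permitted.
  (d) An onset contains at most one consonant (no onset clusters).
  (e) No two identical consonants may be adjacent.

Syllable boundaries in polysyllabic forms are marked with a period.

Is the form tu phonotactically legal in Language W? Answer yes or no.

yes

tu — σ1 onset /t/, coda /∅/ ok → phonotactically legal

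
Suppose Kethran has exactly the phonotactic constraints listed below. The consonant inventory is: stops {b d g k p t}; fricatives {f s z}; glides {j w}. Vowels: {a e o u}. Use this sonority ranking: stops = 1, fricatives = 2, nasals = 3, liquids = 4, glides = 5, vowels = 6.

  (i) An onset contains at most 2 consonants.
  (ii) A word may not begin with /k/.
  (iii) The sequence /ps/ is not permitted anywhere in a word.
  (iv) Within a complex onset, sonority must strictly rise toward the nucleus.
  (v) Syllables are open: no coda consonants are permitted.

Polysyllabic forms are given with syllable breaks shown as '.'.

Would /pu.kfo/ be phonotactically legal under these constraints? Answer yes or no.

/pu.kfo/ — σ1 onset /p/, coda /∅/ ok; σ2 onset /kf/ (1→2 rises), coda /∅/ ok → phonotactically legal

yes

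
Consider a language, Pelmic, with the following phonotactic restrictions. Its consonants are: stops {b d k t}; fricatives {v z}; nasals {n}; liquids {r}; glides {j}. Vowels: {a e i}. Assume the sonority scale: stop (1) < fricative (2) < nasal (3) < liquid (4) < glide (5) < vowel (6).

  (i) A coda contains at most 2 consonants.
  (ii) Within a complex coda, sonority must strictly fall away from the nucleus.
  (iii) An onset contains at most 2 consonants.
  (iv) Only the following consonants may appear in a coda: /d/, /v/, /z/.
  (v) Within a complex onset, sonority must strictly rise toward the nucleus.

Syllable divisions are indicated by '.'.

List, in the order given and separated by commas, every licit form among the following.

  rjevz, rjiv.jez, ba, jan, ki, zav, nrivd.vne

rjiv.jez, ba, ki, zav, nrivd.vne

rjevz — violates constraint (ii): syllable 1 coda /vz/: /v/ (fricative, 2) → /z/ (fricative, 2) does not fall → illicit
rjiv.jez — σ1 onset /rj/ (4→5 rises), coda /v/ ok; σ2 onset /j/, coda /z/ ok → licit
ba — σ1 onset /b/, coda /∅/ ok → licit
jan — violates constraint (iv): syllable 1 coda contains /n/, which is not a licensed coda consonant → illicit
ki — σ1 onset /k/, coda /∅/ ok → licit
zav — σ1 onset /z/, coda /v/ ok → licit
nrivd.vne — σ1 onset /nr/ (3→4 rises), coda /vd/ (2→1 falls) ok; σ2 onset /vn/ (2→3 rises), coda /∅/ ok → licit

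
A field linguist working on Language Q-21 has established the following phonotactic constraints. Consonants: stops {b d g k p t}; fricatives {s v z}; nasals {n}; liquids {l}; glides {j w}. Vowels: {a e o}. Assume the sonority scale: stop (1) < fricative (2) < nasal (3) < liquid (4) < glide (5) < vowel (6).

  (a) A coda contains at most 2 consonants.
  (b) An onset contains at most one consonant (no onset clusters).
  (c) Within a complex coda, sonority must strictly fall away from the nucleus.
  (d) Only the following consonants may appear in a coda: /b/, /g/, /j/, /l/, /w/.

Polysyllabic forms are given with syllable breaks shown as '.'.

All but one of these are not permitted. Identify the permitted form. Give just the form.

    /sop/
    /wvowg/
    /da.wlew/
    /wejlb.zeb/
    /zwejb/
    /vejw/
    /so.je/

/sop/ — violates constraint (d): syllable 1 coda contains /p/, which is not a licensed coda consonant → not permitted
/wvowg/ — violates constraint (b): syllable 1 onset /wv/ has 2 consonants (> 1) → not permitted
/da.wlew/ — violates constraint (b): syllable 2 onset /wl/ has 2 consonants (> 1) → not permitted
/wejlb.zeb/ — violates constraint (a): syllable 1 coda /jlb/ has 3 consonants (> 2) → not permitted
/zwejb/ — violates constraint (b): syllable 1 onset /zw/ has 2 consonants (> 1) → not permitted
/vejw/ — violates constraint (c): syllable 1 coda /jw/: /j/ (glide, 5) → /w/ (glide, 5) does not fall → not permitted
/so.je/ — σ1 onset /s/, coda /∅/ ok; σ2 onset /j/, coda /∅/ ok → permitted

/so.je/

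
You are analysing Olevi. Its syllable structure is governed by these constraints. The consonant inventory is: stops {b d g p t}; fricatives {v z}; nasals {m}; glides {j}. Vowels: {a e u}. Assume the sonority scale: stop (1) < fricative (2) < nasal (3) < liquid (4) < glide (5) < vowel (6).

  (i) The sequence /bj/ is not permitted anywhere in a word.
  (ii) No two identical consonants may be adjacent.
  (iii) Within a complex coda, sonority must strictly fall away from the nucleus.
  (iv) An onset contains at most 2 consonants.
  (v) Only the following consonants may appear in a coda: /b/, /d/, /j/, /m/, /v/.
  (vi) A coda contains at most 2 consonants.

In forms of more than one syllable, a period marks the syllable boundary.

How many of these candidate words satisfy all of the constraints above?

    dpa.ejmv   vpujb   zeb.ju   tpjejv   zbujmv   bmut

1

dpa.ejmv — violates constraint (vi): syllable 2 coda /jmv/ has 3 consonants (> 2) → illicit
vpujb — σ1 onset /vp/ (2C), coda /jb/ (5→1 falls) ok → licit
zeb.ju — violates constraint (i): contains banned sequence /bj/ → illicit
tpjejv — violates constraint (iv): syllable 1 onset /tpj/ has 3 consonants (> 2) → illicit
zbujmv — violates constraint (vi): syllable 1 coda /jmv/ has 3 consonants (> 2) → illicit
bmut — violates constraint (v): syllable 1 coda contains /t/, which is not a licensed coda consonant → illicit
Licit: vpujb → 1.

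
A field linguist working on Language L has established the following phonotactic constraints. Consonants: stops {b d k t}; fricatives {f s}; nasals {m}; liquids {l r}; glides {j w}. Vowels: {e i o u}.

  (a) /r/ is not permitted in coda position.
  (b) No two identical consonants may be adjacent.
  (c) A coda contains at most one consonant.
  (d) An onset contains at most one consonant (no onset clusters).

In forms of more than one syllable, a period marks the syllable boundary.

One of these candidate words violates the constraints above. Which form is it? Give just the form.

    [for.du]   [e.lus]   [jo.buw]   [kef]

[for.du]

[for.du] — violates constraint (a): syllable 1 coda contains /r/ → ill-formed
[e.lus] — σ1 onset /∅/, coda /∅/ ok; σ2 onset /l/, coda /s/ ok → well-formed
[jo.buw] — σ1 onset /j/, coda /∅/ ok; σ2 onset /b/, coda /w/ ok → well-formed
[kef] — σ1 onset /k/, coda /f/ ok → well-formed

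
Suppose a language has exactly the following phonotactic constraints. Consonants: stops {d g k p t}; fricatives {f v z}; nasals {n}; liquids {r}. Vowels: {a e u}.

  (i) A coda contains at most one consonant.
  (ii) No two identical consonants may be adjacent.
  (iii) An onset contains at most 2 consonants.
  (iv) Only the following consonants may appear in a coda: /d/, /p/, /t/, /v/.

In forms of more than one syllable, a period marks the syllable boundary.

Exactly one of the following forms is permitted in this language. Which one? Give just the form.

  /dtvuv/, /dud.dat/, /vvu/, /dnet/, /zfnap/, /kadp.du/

/dnet/

/dtvuv/ — violates constraint (iii): syllable 1 onset /dtv/ has 3 consonants (> 2) → not permitted
/dud.dat/ — violates constraint (ii): adjacent identical consonants /dd/ → not permitted
/vvu/ — violates constraint (ii): adjacent identical consonants /vv/ → not permitted
/dnet/ — σ1 onset /dn/ (2C), coda /t/ ok → permitted
/zfnap/ — violates constraint (iii): syllable 1 onset /zfn/ has 3 consonants (> 2) → not permitted
/kadp.du/ — violates constraint (i): syllable 1 coda /dp/ has 2 consonants (> 1) → not permitted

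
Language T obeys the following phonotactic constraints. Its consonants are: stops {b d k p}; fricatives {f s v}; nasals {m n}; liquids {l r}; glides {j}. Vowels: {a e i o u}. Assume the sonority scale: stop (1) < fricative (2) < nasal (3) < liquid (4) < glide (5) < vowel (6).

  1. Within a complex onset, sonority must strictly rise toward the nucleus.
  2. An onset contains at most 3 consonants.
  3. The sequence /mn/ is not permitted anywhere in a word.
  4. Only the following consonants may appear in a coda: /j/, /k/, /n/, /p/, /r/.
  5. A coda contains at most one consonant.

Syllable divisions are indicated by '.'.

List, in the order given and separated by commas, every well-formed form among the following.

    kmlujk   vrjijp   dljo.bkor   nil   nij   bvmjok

kmlujk — violates constraint 5: syllable 1 coda /jk/ has 2 consonants (> 1) → ill-formed
vrjijp — violates constraint 5: syllable 1 coda /jp/ has 2 consonants (> 1) → ill-formed
dljo.bkor — violates constraint 1: syllable 2 onset /bk/: /b/ (stop, 1) → /k/ (stop, 1) does not rise → ill-formed
nil — violates constraint 4: syllable 1 coda contains /l/, which is not a licensed coda consonant → ill-formed
nij — σ1 onset /n/, coda /j/ ok → well-formed
bvmjok — violates constraint 2: syllable 1 onset /bvmj/ has 4 consonants (> 3) → ill-formed

nij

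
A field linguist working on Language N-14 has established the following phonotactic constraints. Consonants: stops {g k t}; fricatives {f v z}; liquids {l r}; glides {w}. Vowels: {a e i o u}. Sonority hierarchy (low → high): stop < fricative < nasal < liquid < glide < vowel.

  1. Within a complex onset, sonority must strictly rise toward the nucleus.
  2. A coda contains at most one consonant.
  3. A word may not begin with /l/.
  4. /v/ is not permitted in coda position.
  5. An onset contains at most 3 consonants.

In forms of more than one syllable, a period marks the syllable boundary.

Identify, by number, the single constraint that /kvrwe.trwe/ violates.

5

/kvrwe.trwe/: syllable 1 onset /kvrw/ has 4 consonants (> 3).
This is a violation of constraint 5: "An onset contains at most 3 consonants."
The remaining constraints (1, 2, 3, 4) are satisfied.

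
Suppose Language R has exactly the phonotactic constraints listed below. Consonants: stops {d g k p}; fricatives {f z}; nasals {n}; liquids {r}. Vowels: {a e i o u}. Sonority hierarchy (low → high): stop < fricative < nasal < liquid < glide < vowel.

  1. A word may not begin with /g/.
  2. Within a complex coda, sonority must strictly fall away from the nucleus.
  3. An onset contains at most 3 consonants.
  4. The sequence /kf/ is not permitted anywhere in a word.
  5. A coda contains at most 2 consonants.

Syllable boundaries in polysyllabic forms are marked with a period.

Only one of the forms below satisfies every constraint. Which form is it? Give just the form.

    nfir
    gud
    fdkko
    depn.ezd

nfir — σ1 onset /nf/ (2C), coda /r/ ok → well-formed
gud — violates constraint 1: word begins with /g/ → ill-formed
fdkko — violates constraint 3: syllable 1 onset /fdkk/ has 4 consonants (> 3) → ill-formed
depn.ezd — violates constraint 2: syllable 1 coda /pn/: /p/ (stop, 1) → /n/ (nasal, 3) does not fall → ill-formed

nfir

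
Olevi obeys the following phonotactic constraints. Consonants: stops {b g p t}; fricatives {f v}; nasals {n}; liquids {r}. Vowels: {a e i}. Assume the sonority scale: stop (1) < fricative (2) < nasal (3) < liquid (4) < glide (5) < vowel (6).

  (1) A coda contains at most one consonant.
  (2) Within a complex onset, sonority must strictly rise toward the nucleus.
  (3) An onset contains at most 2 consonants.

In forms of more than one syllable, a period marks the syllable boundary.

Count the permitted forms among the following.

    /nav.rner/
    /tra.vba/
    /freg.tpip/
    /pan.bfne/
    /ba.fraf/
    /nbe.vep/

/nav.rner/ — violates constraint 2: syllable 2 onset /rn/: /r/ (liquid, 4) → /n/ (nasal, 3) does not rise → not permitted
/tra.vba/ — violates constraint 2: syllable 2 onset /vb/: /v/ (fricative, 2) → /b/ (stop, 1) does not rise → not permitted
/freg.tpip/ — violates constraint 2: syllable 2 onset /tp/: /t/ (stop, 1) → /p/ (stop, 1) does not rise → not permitted
/pan.bfne/ — violates constraint 3: syllable 2 onset /bfn/ has 3 consonants (> 2) → not permitted
/ba.fraf/ — σ1 onset /b/, coda /∅/ ok; σ2 onset /fr/ (2→4 rises), coda /f/ ok → permitted
/nbe.vep/ — violates constraint 2: syllable 1 onset /nb/: /n/ (nasal, 3) → /b/ (stop, 1) does not rise → not permitted
Permitted: /ba.fraf/ → 1.

1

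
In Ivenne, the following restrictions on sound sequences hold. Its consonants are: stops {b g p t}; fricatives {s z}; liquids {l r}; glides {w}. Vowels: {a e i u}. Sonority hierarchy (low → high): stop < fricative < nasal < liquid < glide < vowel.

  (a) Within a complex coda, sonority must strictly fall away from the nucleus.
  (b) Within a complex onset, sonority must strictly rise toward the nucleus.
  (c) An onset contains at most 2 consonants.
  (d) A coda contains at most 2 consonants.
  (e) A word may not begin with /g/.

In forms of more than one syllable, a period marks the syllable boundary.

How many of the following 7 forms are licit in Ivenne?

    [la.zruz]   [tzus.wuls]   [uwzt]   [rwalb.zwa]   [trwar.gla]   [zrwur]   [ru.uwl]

[la.zruz] — σ1 onset /l/, coda /∅/ ok; σ2 onset /zr/ (2→4 rises), coda /z/ ok → licit
[tzus.wuls] — σ1 onset /tz/ (1→2 rises), coda /s/ ok; σ2 onset /w/, coda /ls/ (4→2 falls) ok → licit
[uwzt] — violates constraint (d): syllable 1 coda /wzt/ has 3 consonants (> 2) → illicit
[rwalb.zwa] — σ1 onset /rw/ (4→5 rises), coda /lb/ (4→1 falls) ok; σ2 onset /zw/ (2→5 rises), coda /∅/ ok → licit
[trwar.gla] — violates constraint (c): syllable 1 onset /trw/ has 3 consonants (> 2) → illicit
[zrwur] — violates constraint (c): syllable 1 onset /zrw/ has 3 consonants (> 2) → illicit
[ru.uwl] — σ1 onset /r/, coda /∅/ ok; σ2 onset /∅/, coda /wl/ (5→4 falls) ok → licit
Licit: [la.zruz], [tzus.wuls], [rwalb.zwa], [ru.uwl] → 4.

4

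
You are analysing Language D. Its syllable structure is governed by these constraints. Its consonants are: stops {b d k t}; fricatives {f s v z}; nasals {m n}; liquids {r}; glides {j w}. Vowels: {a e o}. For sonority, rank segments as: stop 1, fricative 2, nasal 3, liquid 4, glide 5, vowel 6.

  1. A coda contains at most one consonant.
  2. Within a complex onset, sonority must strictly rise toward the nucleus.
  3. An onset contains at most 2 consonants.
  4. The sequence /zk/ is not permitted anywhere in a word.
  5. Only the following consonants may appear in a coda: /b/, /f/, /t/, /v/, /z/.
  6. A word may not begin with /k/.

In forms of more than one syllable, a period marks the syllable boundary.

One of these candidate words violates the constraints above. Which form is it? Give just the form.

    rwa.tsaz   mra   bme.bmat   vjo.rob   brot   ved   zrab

ved

rwa.tsaz — σ1 onset /rw/ (4→5 rises), coda /∅/ ok; σ2 onset /ts/ (1→2 rises), coda /z/ ok → well-formed
mra — σ1 onset /mr/ (3→4 rises), coda /∅/ ok → well-formed
bme.bmat — σ1 onset /bm/ (1→3 rises), coda /∅/ ok; σ2 onset /bm/ (1→3 rises), coda /t/ ok → well-formed
vjo.rob — σ1 onset /vj/ (2→5 rises), coda /∅/ ok; σ2 onset /r/, coda /b/ ok → well-formed
brot — σ1 onset /br/ (1→4 rises), coda /t/ ok → well-formed
ved — violates constraint 5: syllable 1 coda contains /d/, which is not a licensed coda consonant → ill-formed
zrab — σ1 onset /zr/ (2→4 rises), coda /b/ ok → well-formed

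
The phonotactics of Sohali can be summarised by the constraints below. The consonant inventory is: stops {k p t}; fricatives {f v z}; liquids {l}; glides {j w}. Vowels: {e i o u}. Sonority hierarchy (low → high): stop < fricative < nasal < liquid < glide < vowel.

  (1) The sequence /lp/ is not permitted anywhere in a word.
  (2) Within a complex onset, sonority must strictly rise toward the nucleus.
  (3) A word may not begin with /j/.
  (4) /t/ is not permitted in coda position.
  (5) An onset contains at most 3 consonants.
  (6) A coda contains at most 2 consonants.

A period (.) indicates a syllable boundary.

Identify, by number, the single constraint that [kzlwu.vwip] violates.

[kzlwu.vwip]: syllable 1 onset /kzlw/ has 4 consonants (> 3).
This is a violation of constraint 5: "An onset contains at most 3 consonants."
The remaining constraints (1, 2, 3, 4, 6) are satisfied.

5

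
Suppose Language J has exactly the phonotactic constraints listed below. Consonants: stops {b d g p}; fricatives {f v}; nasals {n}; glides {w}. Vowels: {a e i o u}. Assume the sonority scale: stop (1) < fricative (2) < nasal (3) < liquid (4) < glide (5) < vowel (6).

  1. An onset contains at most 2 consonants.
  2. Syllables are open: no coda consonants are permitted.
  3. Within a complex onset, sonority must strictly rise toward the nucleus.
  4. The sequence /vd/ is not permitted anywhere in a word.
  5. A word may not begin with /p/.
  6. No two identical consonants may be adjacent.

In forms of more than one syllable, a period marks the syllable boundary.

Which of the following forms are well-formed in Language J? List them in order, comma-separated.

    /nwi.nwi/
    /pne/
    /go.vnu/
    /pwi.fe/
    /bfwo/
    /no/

/nwi.nwi/, /go.vnu/, /no/

/nwi.nwi/ — σ1 onset /nw/ (3→5 rises), coda /∅/ ok; σ2 onset /nw/ (3→5 rises), coda /∅/ ok → well-formed
/pne/ — violates constraint 5: word begins with /p/ → ill-formed
/go.vnu/ — σ1 onset /g/, coda /∅/ ok; σ2 onset /vn/ (2→3 rises), coda /∅/ ok → well-formed
/pwi.fe/ — violates constraint 5: word begins with /p/ → ill-formed
/bfwo/ — violates constraint 1: syllable 1 onset /bfw/ has 3 consonants (> 2) → ill-formed
/no/ — σ1 onset /n/, coda /∅/ ok → well-formed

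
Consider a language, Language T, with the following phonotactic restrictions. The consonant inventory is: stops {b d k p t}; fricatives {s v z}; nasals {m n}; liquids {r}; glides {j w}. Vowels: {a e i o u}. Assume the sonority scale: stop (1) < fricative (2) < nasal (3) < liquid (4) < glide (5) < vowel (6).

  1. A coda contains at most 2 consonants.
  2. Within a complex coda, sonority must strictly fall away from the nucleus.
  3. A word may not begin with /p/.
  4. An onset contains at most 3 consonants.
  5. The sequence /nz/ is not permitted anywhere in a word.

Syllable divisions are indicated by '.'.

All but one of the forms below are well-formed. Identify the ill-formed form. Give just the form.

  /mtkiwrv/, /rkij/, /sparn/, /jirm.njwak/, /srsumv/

/mtkiwrv/ — violates constraint 1: syllable 1 coda /wrv/ has 3 consonants (> 2) → ill-formed
/rkij/ — σ1 onset /rk/ (2C), coda /j/ ok → well-formed
/sparn/ — σ1 onset /sp/ (2C), coda /rn/ (4→3 falls) ok → well-formed
/jirm.njwak/ — σ1 onset /j/, coda /rm/ (4→3 falls) ok; σ2 onset /njw/ (3C), coda /k/ ok → well-formed
/srsumv/ — σ1 onset /srs/ (3C), coda /mv/ (3→2 falls) ok → well-formed

/mtkiwrv/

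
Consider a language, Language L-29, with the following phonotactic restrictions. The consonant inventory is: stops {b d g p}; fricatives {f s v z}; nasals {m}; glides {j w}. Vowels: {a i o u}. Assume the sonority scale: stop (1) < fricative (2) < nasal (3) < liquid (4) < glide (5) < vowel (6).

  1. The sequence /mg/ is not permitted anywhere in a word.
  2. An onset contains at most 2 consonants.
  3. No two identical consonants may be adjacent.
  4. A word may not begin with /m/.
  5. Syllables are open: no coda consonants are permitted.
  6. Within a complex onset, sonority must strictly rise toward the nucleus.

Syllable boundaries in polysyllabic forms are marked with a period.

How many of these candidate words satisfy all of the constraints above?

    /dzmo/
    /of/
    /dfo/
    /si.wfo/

1

/dzmo/ — violates constraint 2: syllable 1 onset /dzm/ has 3 consonants (> 2) → illicit
/of/ — violates constraint 5: syllable 1 coda /f/ has 1 consonant (> 0) → illicit
/dfo/ — σ1 onset /df/ (1→2 rises), coda /∅/ ok → licit
/si.wfo/ — violates constraint 6: syllable 2 onset /wf/: /w/ (glide, 5) → /f/ (fricative, 2) does not rise → illicit
Licit: /dfo/ → 1.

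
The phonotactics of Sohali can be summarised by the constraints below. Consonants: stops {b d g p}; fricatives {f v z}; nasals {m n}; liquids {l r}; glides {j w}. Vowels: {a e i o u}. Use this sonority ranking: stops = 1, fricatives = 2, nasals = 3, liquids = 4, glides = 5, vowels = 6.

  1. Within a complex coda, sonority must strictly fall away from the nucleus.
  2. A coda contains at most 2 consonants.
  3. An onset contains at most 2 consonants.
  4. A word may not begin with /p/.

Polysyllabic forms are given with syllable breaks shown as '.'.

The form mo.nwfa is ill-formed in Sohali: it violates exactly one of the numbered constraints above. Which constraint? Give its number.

3

mo.nwfa: syllable 2 onset /nwf/ has 3 consonants (> 2).
This is a violation of constraint 3: "An onset contains at most 2 consonants."
The remaining constraints (1, 2, 4) are satisfied.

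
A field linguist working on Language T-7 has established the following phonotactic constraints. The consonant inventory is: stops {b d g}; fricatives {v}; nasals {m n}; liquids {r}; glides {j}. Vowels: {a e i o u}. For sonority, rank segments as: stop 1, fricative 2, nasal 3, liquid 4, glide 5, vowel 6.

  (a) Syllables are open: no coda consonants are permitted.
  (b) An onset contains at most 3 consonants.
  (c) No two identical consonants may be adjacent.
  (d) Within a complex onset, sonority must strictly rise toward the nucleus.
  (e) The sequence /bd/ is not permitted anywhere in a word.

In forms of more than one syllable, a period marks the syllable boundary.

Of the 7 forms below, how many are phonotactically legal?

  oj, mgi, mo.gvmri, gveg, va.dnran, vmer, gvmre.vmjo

oj — violates constraint (a): syllable 1 coda /j/ has 1 consonant (> 0) → phonotactically illegal
mgi — violates constraint (d): syllable 1 onset /mg/: /m/ (nasal, 3) → /g/ (stop, 1) does not rise → phonotactically illegal
mo.gvmri — violates constraint (b): syllable 2 onset /gvmr/ has 4 consonants (> 3) → phonotactically illegal
gveg — violates constraint (a): syllable 1 coda /g/ has 1 consonant (> 0) → phonotactically illegal
va.dnran — violates constraint (a): syllable 2 coda /n/ has 1 consonant (> 0) → phonotactically illegal
vmer — violates constraint (a): syllable 1 coda /r/ has 1 consonant (> 0) → phonotactically illegal
gvmre.vmjo — violates constraint (b): syllable 1 onset /gvmr/ has 4 consonants (> 3) → phonotactically illegal
No form is phonotactically legal → 0.

0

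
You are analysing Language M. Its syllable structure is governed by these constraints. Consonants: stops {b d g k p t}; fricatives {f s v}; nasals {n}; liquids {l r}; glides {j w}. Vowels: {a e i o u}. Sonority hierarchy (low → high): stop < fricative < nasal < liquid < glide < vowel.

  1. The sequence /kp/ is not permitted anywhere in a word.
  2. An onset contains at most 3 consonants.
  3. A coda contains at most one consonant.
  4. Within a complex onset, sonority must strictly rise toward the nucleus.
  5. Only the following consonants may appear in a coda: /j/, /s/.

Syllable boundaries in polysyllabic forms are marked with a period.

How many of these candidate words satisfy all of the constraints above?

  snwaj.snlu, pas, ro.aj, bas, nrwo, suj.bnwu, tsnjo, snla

7

snwaj.snlu — σ1 onset /snw/ (2→3→5 rises), coda /j/ ok; σ2 onset /snl/ (2→3→4 rises), coda /∅/ ok → well-formed
pas — σ1 onset /p/, coda /s/ ok → well-formed
ro.aj — σ1 onset /r/, coda /∅/ ok; σ2 onset /∅/, coda /j/ ok → well-formed
bas — σ1 onset /b/, coda /s/ ok → well-formed
nrwo — σ1 onset /nrw/ (3→4→5 rises), coda /∅/ ok → well-formed
suj.bnwu — σ1 onset /s/, coda /j/ ok; σ2 onset /bnw/ (1→3→5 rises), coda /∅/ ok → well-formed
tsnjo — violates constraint 2: syllable 1 onset /tsnj/ has 4 consonants (> 3) → ill-formed
snla — σ1 onset /snl/ (2→3→4 rises), coda /∅/ ok → well-formed
Well-formed: snwaj.snlu, pas, ro.aj, bas, nrwo, suj.bnwu, snla → 7.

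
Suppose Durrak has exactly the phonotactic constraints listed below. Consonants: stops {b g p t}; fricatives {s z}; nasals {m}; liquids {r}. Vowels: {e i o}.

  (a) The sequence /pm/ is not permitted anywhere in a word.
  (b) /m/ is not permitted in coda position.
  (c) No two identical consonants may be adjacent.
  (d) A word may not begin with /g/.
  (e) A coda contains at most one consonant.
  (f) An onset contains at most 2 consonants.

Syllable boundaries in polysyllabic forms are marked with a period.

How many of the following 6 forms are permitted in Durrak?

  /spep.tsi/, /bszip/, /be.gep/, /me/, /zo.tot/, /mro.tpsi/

4

/spep.tsi/ — σ1 onset /sp/ (2C), coda /p/ ok; σ2 onset /ts/ (2C), coda /∅/ ok → permitted
/bszip/ — violates constraint (f): syllable 1 onset /bsz/ has 3 consonants (> 2) → not permitted
/be.gep/ — σ1 onset /b/, coda /∅/ ok; σ2 onset /g/, coda /p/ ok → permitted
/me/ — σ1 onset /m/, coda /∅/ ok → permitted
/zo.tot/ — σ1 onset /z/, coda /∅/ ok; σ2 onset /t/, coda /t/ ok → permitted
/mro.tpsi/ — violates constraint (f): syllable 2 onset /tps/ has 3 consonants (> 2) → not permitted
Permitted: /spep.tsi/, /be.gep/, /me/, /zo.tot/ → 4.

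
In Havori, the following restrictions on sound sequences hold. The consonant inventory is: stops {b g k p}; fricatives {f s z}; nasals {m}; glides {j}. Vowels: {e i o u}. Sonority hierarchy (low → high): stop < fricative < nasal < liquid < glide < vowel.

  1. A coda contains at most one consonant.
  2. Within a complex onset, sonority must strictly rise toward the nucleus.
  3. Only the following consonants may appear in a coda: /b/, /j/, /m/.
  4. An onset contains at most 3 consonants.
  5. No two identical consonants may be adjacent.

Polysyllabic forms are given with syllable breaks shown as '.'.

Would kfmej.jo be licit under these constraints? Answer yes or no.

no

kfmej.jo — violates constraint 5: adjacent identical consonants /jj/ → illicit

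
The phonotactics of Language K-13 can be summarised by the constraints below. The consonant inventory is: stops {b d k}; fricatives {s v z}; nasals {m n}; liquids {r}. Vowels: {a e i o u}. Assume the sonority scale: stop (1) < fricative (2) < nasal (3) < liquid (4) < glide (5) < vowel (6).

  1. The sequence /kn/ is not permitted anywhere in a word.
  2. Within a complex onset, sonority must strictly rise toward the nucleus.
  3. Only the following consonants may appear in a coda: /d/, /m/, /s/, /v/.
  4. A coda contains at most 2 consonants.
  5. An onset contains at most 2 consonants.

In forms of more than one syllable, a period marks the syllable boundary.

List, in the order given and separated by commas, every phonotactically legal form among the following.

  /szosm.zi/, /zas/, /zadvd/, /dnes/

/szosm.zi/ — violates constraint 2: syllable 1 onset /sz/: /s/ (fricative, 2) → /z/ (fricative, 2) does not rise → phonotactically illegal
/zas/ — σ1 onset /z/, coda /s/ ok → phonotactically legal
/zadvd/ — violates constraint 4: syllable 1 coda /dvd/ has 3 consonants (> 2) → phonotactically illegal
/dnes/ — σ1 onset /dn/ (1→3 rises), coda /s/ ok → phonotactically legal

/zas/, /dnes/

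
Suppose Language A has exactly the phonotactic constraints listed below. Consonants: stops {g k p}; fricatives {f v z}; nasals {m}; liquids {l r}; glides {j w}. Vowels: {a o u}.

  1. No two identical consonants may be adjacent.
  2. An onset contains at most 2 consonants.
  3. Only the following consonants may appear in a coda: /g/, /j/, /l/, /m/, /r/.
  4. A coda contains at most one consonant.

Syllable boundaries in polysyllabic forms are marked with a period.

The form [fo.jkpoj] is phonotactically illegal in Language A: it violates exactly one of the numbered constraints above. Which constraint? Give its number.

[fo.jkpoj]: syllable 2 onset /jkp/ has 3 consonants (> 2).
This is a violation of constraint 2: "An onset contains at most 2 consonants."
The remaining constraints (1, 3, 4) are satisfied.

2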